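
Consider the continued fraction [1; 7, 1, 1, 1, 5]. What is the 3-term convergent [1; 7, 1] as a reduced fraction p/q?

9/8

a_0 = 1: 1/1
a_1 = 7: 8/7
a_2 = 1: 9/8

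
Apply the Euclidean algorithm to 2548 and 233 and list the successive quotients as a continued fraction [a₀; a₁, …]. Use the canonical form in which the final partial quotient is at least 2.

[10; 1, 14, 1, 1, 7]

⌊2548/233⌋ = 10, remainder 218
⌊233/218⌋ = 1, remainder 15
⌊218/15⌋ = 14, remainder 8
⌊15/8⌋ = 1, remainder 7
⌊8/7⌋ = 1, remainder 1
⌊7/1⌋ = 7, remainder 0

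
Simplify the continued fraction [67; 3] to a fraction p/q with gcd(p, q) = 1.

Build up convergents one term at a time:
a_0 = 67: 67/1
a_1 = 3: 202/3

202/3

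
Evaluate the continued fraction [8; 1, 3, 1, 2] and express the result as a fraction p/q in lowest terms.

Collapse the nested fraction from the inside out:
Start with 2.
1 + 1/(2/1) = 1 + 1/2 = 3/2
3 + 1/(3/2) = 3 + 2/3 = 11/3
1 + 1/(11/3) = 1 + 3/11 = 14/11
8 + 1/(14/11) = 8 + 11/14 = 123/14

123/14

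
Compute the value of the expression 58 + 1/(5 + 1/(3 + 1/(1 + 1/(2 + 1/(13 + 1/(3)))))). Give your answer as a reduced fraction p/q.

Start with 3.
13 + 1/(3/1) = 13 + 1/3 = 40/3
2 + 1/(40/3) = 2 + 3/40 = 83/40
1 + 1/(83/40) = 1 + 40/83 = 123/83
3 + 1/(123/83) = 3 + 83/123 = 452/123
5 + 1/(452/123) = 5 + 123/452 = 2383/452
58 + 1/(2383/452) = 58 + 452/2383 = 138666/2383

138666/2383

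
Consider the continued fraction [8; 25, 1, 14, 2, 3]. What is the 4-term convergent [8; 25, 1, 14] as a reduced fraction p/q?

3127/389

Use the convergent recurrence hₖ = aₖ·hₖ₋₁ + hₖ₋₂ (and likewise for the denominators kₖ):
a_0 = 8: 8/1
a_1 = 25: 201/25
a_2 = 1: 209/26
a_3 = 14: 3127/389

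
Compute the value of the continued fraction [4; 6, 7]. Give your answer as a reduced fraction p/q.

179/43

Start with 7.
6 + 1/(7/1) = 6 + 1/7 = 43/7
4 + 1/(43/7) = 4 + 7/43 = 179/43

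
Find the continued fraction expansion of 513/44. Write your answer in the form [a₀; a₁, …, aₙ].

[11; 1, 1, 1, 14]

Run the Euclidean algorithm, recording each quotient:
⌊513/44⌋ = 11, remainder 29
⌊44/29⌋ = 1, remainder 15
⌊29/15⌋ = 1, remainder 14
⌊15/14⌋ = 1, remainder 1
⌊14/1⌋ = 14, remainder 0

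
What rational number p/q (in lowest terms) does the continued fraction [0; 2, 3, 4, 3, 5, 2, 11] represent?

Start with 11.
2 + 1/(11/1) = 2 + 1/11 = 23/11
5 + 1/(23/11) = 5 + 11/23 = 126/23
3 + 1/(126/23) = 3 + 23/126 = 401/126
4 + 1/(401/126) = 4 + 126/401 = 1730/401
3 + 1/(1730/401) = 3 + 401/1730 = 5591/1730
2 + 1/(5591/1730) = 2 + 1730/5591 = 12912/5591
0 + 1/(12912/5591) = 0 + 5591/12912 = 5591/12912

5591/12912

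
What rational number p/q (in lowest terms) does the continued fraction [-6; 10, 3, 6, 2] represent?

Start with 2.
6 + 1/(2/1) = 6 + 1/2 = 13/2
3 + 1/(13/2) = 3 + 2/13 = 41/13
10 + 1/(41/13) = 10 + 13/41 = 423/41
-6 + 1/(423/41) = -6 + 41/423 = -2497/423

-2497/423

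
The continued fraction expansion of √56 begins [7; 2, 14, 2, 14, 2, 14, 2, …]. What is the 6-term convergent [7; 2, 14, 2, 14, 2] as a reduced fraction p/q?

Work from the innermost term outward:
Start with 2.
14 + 1/(2/1) = 14 + 1/2 = 29/2
2 + 1/(29/2) = 2 + 2/29 = 60/29
14 + 1/(60/29) = 14 + 29/60 = 869/60
2 + 1/(869/60) = 2 + 60/869 = 1798/869
7 + 1/(1798/869) = 7 + 869/1798 = 13455/1798

13455/1798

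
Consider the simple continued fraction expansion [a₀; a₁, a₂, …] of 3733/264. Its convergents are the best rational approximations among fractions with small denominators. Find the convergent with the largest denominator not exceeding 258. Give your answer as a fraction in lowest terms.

1513/107

a_0 = 14: 14/1  (≤ bound)
a_1 = 7: 99/7  (≤ bound)
a_2 = 7: 707/50  (≤ bound)
a_3 = 2: 1513/107  (≤ bound)
a_4 = 2: 3733/264  (> 258, stop)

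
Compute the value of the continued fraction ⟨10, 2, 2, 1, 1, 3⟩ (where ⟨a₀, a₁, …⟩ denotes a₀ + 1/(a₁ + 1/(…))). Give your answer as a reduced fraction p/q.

Collapse the nested fraction from the inside out:
Start with 3.
1 + 1/(3/1) = 1 + 1/3 = 4/3
1 + 1/(4/3) = 1 + 3/4 = 7/4
2 + 1/(7/4) = 2 + 4/7 = 18/7
2 + 1/(18/7) = 2 + 7/18 = 43/18
10 + 1/(43/18) = 10 + 18/43 = 448/43

448/43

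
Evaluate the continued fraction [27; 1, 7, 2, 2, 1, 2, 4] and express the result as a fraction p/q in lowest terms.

Work from the innermost term outward:
Start with 4.
2 + 1/(4/1) = 2 + 1/4 = 9/4
1 + 1/(9/4) = 1 + 4/9 = 13/9
2 + 1/(13/9) = 2 + 9/13 = 35/13
2 + 1/(35/13) = 2 + 13/35 = 83/35
7 + 1/(83/35) = 7 + 35/83 = 616/83
1 + 1/(616/83) = 1 + 83/616 = 699/616
27 + 1/(699/616) = 27 + 616/699 = 19489/699

19489/699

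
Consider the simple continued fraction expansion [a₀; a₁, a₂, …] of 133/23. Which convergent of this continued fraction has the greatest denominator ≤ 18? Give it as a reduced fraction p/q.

List convergents until the denominator exceeds the bound:
a_0 = 5: 5/1  (≤ bound)
a_1 = 1: 6/1  (≤ bound)
a_2 = 3: 23/4  (≤ bound)
a_3 = 1: 29/5  (≤ bound)
a_4 = 1: 52/9  (≤ bound)
a_5 = 2: 133/23  (> 18, stop)

52/9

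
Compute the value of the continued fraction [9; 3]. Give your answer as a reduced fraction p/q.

Start with 3.
9 + 1/(3/1) = 9 + 1/3 = 28/3

28/3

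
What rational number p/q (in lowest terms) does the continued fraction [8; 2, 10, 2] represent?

373/44

a_0 = 8: 8/1
a_1 = 2: 17/2
a_2 = 10: 178/21
a_3 = 2: 373/44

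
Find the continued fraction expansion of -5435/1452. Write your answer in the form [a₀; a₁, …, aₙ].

Apply division with remainder until the remainder is 0:
-5435 = -4·1452 + 373, so a_0 = -4
1452 = 3·373 + 333, so a_1 = 3
373 = 1·333 + 40, so a_2 = 1
333 = 8·40 + 13, so a_3 = 8
40 = 3·13 + 1, so a_4 = 3
13 = 13·1 + 0, so a_5 = 13

[-4; 3, 1, 8, 3, 13]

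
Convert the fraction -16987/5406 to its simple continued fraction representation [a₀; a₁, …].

⌊-16987/5406⌋ = -4, remainder 4637
⌊5406/4637⌋ = 1, remainder 769
⌊4637/769⌋ = 6, remainder 23
⌊769/23⌋ = 33, remainder 10
⌊23/10⌋ = 2, remainder 3
⌊10/3⌋ = 3, remainder 1
⌊3/1⌋ = 3, remainder 0

[-4; 1, 6, 33, 2, 3, 3]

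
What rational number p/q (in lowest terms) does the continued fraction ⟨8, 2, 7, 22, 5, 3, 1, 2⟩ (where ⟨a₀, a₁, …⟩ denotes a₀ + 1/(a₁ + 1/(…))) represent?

164435/19421

Start with 2.
1 + 1/(2/1) = 1 + 1/2 = 3/2
3 + 1/(3/2) = 3 + 2/3 = 11/3
5 + 1/(11/3) = 5 + 3/11 = 58/11
22 + 1/(58/11) = 22 + 11/58 = 1287/58
7 + 1/(1287/58) = 7 + 58/1287 = 9067/1287
2 + 1/(9067/1287) = 2 + 1287/9067 = 19421/9067
8 + 1/(19421/9067) = 8 + 9067/19421 = 164435/19421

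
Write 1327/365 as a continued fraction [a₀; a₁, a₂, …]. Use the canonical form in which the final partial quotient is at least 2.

Apply division with remainder until the remainder is 0:
⌊1327/365⌋ = 3, remainder 232
⌊365/232⌋ = 1, remainder 133
⌊232/133⌋ = 1, remainder 99
⌊133/99⌋ = 1, remainder 34
⌊99/34⌋ = 2, remainder 31
⌊34/31⌋ = 1, remainder 3
⌊31/3⌋ = 10, remainder 1
⌊3/1⌋ = 3, remainder 0

[3; 1, 1, 1, 2, 1, 10, 3]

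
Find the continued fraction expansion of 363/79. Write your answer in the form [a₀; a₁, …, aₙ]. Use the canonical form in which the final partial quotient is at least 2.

[4; 1, 1, 2, 7, 2]

⌊363/79⌋ = 4, remainder 47
⌊79/47⌋ = 1, remainder 32
⌊47/32⌋ = 1, remainder 15
⌊32/15⌋ = 2, remainder 2
⌊15/2⌋ = 7, remainder 1
⌊2/1⌋ = 2, remainder 0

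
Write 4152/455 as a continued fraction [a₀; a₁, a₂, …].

Repeatedly divide and take the remainder:
4152 = 9·455 + 57, so a_0 = 9
455 = 7·57 + 56, so a_1 = 7
57 = 1·56 + 1, so a_2 = 1
56 = 56·1 + 0, so a_3 = 56

[9; 7, 1, 56]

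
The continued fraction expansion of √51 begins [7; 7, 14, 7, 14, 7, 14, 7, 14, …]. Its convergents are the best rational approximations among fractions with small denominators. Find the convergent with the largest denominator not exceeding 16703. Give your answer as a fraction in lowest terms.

a_0 = 7: 7/1  (≤ bound)
a_1 = 7: 50/7  (≤ bound)
a_2 = 14: 707/99  (≤ bound)
a_3 = 7: 4999/700  (≤ bound)
a_4 = 14: 70693/9899  (≤ bound)
a_5 = 7: 499850/69993  (> 16703, stop)

70693/9899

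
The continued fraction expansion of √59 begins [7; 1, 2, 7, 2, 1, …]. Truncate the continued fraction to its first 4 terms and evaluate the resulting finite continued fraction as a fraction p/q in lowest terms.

169/22

Starting at the tail and folding back:
Start with 7.
2 + 1/(7/1) = 2 + 1/7 = 15/7
1 + 1/(15/7) = 1 + 7/15 = 22/15
7 + 1/(22/15) = 7 + 15/22 = 169/22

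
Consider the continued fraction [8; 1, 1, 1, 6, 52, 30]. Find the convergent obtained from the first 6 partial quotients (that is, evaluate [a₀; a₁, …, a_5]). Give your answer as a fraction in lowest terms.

9022/1043

Start with 52.
6 + 1/(52/1) = 6 + 1/52 = 313/52
1 + 1/(313/52) = 1 + 52/313 = 365/313
1 + 1/(365/313) = 1 + 313/365 = 678/365
1 + 1/(678/365) = 1 + 365/678 = 1043/678
8 + 1/(1043/678) = 8 + 678/1043 = 9022/1043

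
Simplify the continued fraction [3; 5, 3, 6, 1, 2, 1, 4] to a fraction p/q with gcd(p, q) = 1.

6832/2143

Start with 4.
1 + 1/(4/1) = 1 + 1/4 = 5/4
2 + 1/(5/4) = 2 + 4/5 = 14/5
1 + 1/(14/5) = 1 + 5/14 = 19/14
6 + 1/(19/14) = 6 + 14/19 = 128/19
3 + 1/(128/19) = 3 + 19/128 = 403/128
5 + 1/(403/128) = 5 + 128/403 = 2143/403
3 + 1/(2143/403) = 3 + 403/2143 = 6832/2143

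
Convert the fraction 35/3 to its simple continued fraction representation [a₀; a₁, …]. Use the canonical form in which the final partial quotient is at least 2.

35 = 11·3 + 2, so a_0 = 11
3 = 1·2 + 1, so a_1 = 1
2 = 2·1 + 0, so a_2 = 2

[11; 1, 2]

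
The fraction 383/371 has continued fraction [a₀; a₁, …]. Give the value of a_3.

11

Run the Euclidean algorithm, recording each quotient:
⌊383/371⌋ = 1, remainder 12
⌊371/12⌋ = 30, remainder 11
⌊12/11⌋ = 1, remainder 1
⌊11/1⌋ = 11, remainder 0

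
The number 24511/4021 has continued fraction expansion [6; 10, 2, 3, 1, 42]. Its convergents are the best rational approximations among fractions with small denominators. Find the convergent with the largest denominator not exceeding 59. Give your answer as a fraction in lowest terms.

a_0 = 6: 6/1  (≤ bound)
a_1 = 10: 61/10  (≤ bound)
a_2 = 2: 128/21  (≤ bound)
a_3 = 3: 445/73  (> 59, stop)

128/21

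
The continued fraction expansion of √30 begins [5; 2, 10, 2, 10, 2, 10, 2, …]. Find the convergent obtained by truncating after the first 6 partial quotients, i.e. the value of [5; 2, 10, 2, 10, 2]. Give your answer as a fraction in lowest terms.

Collapse the nested fraction from the inside out:
Start with 2.
10 + 1/(2/1) = 10 + 1/2 = 21/2
2 + 1/(21/2) = 2 + 2/21 = 44/21
10 + 1/(44/21) = 10 + 21/44 = 461/44
2 + 1/(461/44) = 2 + 44/461 = 966/461
5 + 1/(966/461) = 5 + 461/966 = 5291/966

5291/966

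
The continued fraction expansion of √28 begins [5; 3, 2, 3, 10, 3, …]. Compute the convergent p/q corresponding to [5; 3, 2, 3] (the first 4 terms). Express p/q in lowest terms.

a_0 = 5: 5/1
a_1 = 3: 16/3
a_2 = 2: 37/7
a_3 = 3: 127/24

127/24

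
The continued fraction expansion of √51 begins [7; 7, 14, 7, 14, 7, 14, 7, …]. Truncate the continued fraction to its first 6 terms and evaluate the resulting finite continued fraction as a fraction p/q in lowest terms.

499850/69993

Start with 7.
14 + 1/(7/1) = 14 + 1/7 = 99/7
7 + 1/(99/7) = 7 + 7/99 = 700/99
14 + 1/(700/99) = 14 + 99/700 = 9899/700
7 + 1/(9899/700) = 7 + 700/9899 = 69993/9899
7 + 1/(69993/9899) = 7 + 9899/69993 = 499850/69993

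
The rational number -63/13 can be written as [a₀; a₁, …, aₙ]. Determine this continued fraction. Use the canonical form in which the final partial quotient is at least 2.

[-5; 6, 2]

⌊-63/13⌋ = -5, remainder 2
⌊13/2⌋ = 6, remainder 1
⌊2/1⌋ = 2, remainder 0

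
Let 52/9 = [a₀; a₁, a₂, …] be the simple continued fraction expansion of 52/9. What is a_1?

Repeatedly divide and take the remainder:
52 ÷ 9 → quotient 5, remainder 7
9 ÷ 7 → quotient 1, remainder 2

1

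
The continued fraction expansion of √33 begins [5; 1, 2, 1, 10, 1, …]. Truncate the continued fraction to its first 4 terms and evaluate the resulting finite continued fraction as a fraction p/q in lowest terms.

Starting at the tail and folding back:
Start with 1.
2 + 1/(1/1) = 2 + 1/1 = 3/1
1 + 1/(3/1) = 1 + 1/3 = 4/3
5 + 1/(4/3) = 5 + 3/4 = 23/4

23/4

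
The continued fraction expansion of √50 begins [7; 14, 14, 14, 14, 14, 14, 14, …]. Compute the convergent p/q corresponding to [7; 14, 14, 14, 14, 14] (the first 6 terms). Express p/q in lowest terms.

3880899/548842

a_0 = 7: 7/1
a_1 = 14: 99/14
a_2 = 14: 1393/197
a_3 = 14: 19601/2772
a_4 = 14: 275807/39005
a_5 = 14: 3880899/548842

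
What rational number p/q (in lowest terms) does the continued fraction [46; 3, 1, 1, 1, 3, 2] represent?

4211/91

Collapse the nested fraction from the inside out:
Start with 2.
3 + 1/(2/1) = 3 + 1/2 = 7/2
1 + 1/(7/2) = 1 + 2/7 = 9/7
1 + 1/(9/7) = 1 + 7/9 = 16/9
1 + 1/(16/9) = 1 + 9/16 = 25/16
3 + 1/(25/16) = 3 + 16/25 = 91/25
46 + 1/(91/25) = 46 + 25/91 = 4211/91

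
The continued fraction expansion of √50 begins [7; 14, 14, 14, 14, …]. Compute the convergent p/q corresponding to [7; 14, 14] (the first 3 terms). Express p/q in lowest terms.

1393/197

Build up convergents one term at a time:
a_0 = 7: 7/1
a_1 = 14: 99/14
a_2 = 14: 1393/197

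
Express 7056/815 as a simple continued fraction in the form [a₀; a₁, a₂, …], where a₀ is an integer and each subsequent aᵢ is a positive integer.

Repeatedly divide and take the remainder:
7056 ÷ 815 → quotient 8, remainder 536
815 ÷ 536 → quotient 1, remainder 279
536 ÷ 279 → quotient 1, remainder 257
279 ÷ 257 → quotient 1, remainder 22
257 ÷ 22 → quotient 11, remainder 15
22 ÷ 15 → quotient 1, remainder 7
15 ÷ 7 → quotient 2, remainder 1
7 ÷ 1 → quotient 7, remainder 0

[8; 1, 1, 1, 11, 1, 2, 7]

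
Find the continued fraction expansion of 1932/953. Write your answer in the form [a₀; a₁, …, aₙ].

⌊1932/953⌋ = 2, remainder 26
⌊953/26⌋ = 36, remainder 17
⌊26/17⌋ = 1, remainder 9
⌊17/9⌋ = 1, remainder 8
⌊9/8⌋ = 1, remainder 1
⌊8/1⌋ = 8, remainder 0

[2; 36, 1, 1, 1, 8]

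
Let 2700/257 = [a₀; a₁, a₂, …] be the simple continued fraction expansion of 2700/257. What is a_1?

Repeatedly divide and take the remainder:
⌊2700/257⌋ = 10, remainder 130
⌊257/130⌋ = 1, remainder 127

1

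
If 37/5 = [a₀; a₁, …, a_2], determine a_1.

37 ÷ 5 → quotient 7, remainder 2
5 ÷ 2 → quotient 2, remainder 1

2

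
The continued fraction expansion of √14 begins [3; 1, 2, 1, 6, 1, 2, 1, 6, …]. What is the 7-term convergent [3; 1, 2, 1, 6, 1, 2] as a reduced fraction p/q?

333/89

Start with 2.
1 + 1/(2/1) = 1 + 1/2 = 3/2
6 + 1/(3/2) = 6 + 2/3 = 20/3
1 + 1/(20/3) = 1 + 3/20 = 23/20
2 + 1/(23/20) = 2 + 20/23 = 66/23
1 + 1/(66/23) = 1 + 23/66 = 89/66
3 + 1/(89/66) = 3 + 66/89 = 333/89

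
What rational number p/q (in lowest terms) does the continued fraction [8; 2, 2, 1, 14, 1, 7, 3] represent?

Work from the innermost term outward:
Start with 3.
7 + 1/(3/1) = 7 + 1/3 = 22/3
1 + 1/(22/3) = 1 + 3/22 = 25/22
14 + 1/(25/22) = 14 + 22/25 = 372/25
1 + 1/(372/25) = 1 + 25/372 = 397/372
2 + 1/(397/372) = 2 + 372/397 = 1166/397
2 + 1/(1166/397) = 2 + 397/1166 = 2729/1166
8 + 1/(2729/1166) = 8 + 1166/2729 = 22998/2729

22998/2729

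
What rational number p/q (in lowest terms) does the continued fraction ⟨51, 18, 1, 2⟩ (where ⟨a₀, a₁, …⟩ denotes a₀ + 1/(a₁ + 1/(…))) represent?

2859/56

Compute successive convergents:
a_0 = 51: 51/1
a_1 = 18: 919/18
a_2 = 1: 970/19
a_3 = 2: 2859/56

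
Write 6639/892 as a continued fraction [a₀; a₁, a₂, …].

Apply division with remainder until the remainder is 0:
6639 = 7·892 + 395, so a_0 = 7
892 = 2·395 + 102, so a_1 = 2
395 = 3·102 + 89, so a_2 = 3
102 = 1·89 + 13, so a_3 = 1
89 = 6·13 + 11, so a_4 = 6
13 = 1·11 + 2, so a_5 = 1
11 = 5·2 + 1, so a_6 = 5
2 = 2·1 + 0, so a_7 = 2

[7; 2, 3, 1, 6, 1, 5, 2]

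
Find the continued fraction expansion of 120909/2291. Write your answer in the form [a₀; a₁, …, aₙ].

Apply division with remainder until the remainder is 0:
120909 = 52·2291 + 1777, so a_0 = 52
2291 = 1·1777 + 514, so a_1 = 1
1777 = 3·514 + 235, so a_2 = 3
514 = 2·235 + 44, so a_3 = 2
235 = 5·44 + 15, so a_4 = 5
44 = 2·15 + 14, so a_5 = 2
15 = 1·14 + 1, so a_6 = 1
14 = 14·1 + 0, so a_7 = 14

[52; 1, 3, 2, 5, 2, 1, 14]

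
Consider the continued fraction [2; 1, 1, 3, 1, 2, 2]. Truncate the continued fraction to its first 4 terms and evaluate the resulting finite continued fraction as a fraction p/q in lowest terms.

18/7

a_0 = 2: 2/1
a_1 = 1: 3/1
a_2 = 1: 5/2
a_3 = 3: 18/7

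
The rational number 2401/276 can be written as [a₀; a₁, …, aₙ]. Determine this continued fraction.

Run the Euclidean algorithm, recording each quotient:
2401 = 8·276 + 193, so a_0 = 8
276 = 1·193 + 83, so a_1 = 1
193 = 2·83 + 27, so a_2 = 2
83 = 3·27 + 2, so a_3 = 3
27 = 13·2 + 1, so a_4 = 13
2 = 2·1 + 0, so a_5 = 2

[8; 1, 2, 3, 13, 2]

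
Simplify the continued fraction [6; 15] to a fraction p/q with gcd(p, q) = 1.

a_0 = 6: 6/1
a_1 = 15: 91/15

91/15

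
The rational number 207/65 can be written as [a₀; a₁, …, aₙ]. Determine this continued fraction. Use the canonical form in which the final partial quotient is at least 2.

Apply division with remainder until the remainder is 0:
207 ÷ 65 → quotient 3, remainder 12
65 ÷ 12 → quotient 5, remainder 5
12 ÷ 5 → quotient 2, remainder 2
5 ÷ 2 → quotient 2, remainder 1
2 ÷ 1 → quotient 2, remainder 0

[3; 5, 2, 2, 2]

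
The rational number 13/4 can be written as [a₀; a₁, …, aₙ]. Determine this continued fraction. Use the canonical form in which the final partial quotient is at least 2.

[3; 4]

Apply division with remainder until the remainder is 0:
13 ÷ 4 → quotient 3, remainder 1
4 ÷ 1 → quotient 4, remainder 0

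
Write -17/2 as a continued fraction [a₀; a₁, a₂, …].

[-9; 2]

-17 ÷ 2 → quotient -9, remainder 1
2 ÷ 1 → quotient 2, remainder 0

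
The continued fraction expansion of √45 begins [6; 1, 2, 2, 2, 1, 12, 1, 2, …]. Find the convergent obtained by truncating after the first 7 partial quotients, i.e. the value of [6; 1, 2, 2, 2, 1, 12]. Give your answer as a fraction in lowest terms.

Build up convergents one term at a time:
a_0 = 6: 6/1
a_1 = 1: 7/1
a_2 = 2: 20/3
a_3 = 2: 47/7
a_4 = 2: 114/17
a_5 = 1: 161/24
a_6 = 12: 2046/305

2046/305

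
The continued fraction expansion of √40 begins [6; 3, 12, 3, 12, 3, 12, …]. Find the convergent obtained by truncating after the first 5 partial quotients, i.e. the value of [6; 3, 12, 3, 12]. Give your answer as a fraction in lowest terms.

a_0 = 6: 6/1
a_1 = 3: 19/3
a_2 = 12: 234/37
a_3 = 3: 721/114
a_4 = 12: 8886/1405

8886/1405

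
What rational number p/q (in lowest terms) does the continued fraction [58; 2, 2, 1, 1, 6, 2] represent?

a_0 = 58: 58/1
a_1 = 2: 117/2
a_2 = 2: 292/5
a_3 = 1: 409/7
a_4 = 1: 701/12
a_5 = 6: 4615/79
a_6 = 2: 9931/170

9931/170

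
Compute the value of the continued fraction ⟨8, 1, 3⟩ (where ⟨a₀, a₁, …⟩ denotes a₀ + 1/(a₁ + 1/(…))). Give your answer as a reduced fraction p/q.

a_0 = 8: 8/1
a_1 = 1: 9/1
a_2 = 3: 35/4

35/4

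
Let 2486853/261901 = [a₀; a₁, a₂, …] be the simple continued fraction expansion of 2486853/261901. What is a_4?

Run the Euclidean algorithm, recording each quotient:
⌊2486853/261901⌋ = 9, remainder 129744
⌊261901/129744⌋ = 2, remainder 2413
⌊129744/2413⌋ = 53, remainder 1855
⌊2413/1855⌋ = 1, remainder 558
⌊1855/558⌋ = 3, remainder 181

3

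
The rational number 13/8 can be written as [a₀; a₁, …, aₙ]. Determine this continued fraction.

[1; 1, 1, 1, 2]

⌊13/8⌋ = 1, remainder 5
⌊8/5⌋ = 1, remainder 3
⌊5/3⌋ = 1, remainder 2
⌊3/2⌋ = 1, remainder 1
⌊2/1⌋ = 2, remainder 0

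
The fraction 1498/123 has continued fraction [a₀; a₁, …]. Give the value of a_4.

2

Run the Euclidean algorithm, recording each quotient:
1498 = 12·123 + 22, so a_0 = 12
123 = 5·22 + 13, so a_1 = 5
22 = 1·13 + 9, so a_2 = 1
13 = 1·9 + 4, so a_3 = 1
9 = 2·4 + 1, so a_4 = 2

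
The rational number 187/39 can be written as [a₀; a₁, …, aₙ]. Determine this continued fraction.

187 ÷ 39 → quotient 4, remainder 31
39 ÷ 31 → quotient 1, remainder 8
31 ÷ 8 → quotient 3, remainder 7
8 ÷ 7 → quotient 1, remainder 1
7 ÷ 1 → quotient 7, remainder 0

[4; 1, 3, 1, 7]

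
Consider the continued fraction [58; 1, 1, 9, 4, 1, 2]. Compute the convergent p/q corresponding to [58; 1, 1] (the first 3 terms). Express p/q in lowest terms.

Start with 1.
1 + 1/(1/1) = 1 + 1/1 = 2/1
58 + 1/(2/1) = 58 + 1/2 = 117/2

117/2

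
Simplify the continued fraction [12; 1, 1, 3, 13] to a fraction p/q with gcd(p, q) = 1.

Start with 13.
3 + 1/(13/1) = 3 + 1/13 = 40/13
1 + 1/(40/13) = 1 + 13/40 = 53/40
1 + 1/(53/40) = 1 + 40/53 = 93/53
12 + 1/(93/53) = 12 + 53/93 = 1169/93

1169/93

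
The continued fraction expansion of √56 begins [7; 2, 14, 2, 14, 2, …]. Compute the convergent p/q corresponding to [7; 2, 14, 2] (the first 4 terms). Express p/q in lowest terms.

Work from the innermost term outward:
Start with 2.
14 + 1/(2/1) = 14 + 1/2 = 29/2
2 + 1/(29/2) = 2 + 2/29 = 60/29
7 + 1/(60/29) = 7 + 29/60 = 449/60

449/60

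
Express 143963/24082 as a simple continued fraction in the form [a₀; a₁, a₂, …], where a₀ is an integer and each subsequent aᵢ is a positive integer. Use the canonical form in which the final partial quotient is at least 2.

[5; 1, 44, 1, 1, 10, 12, 2]

Run the Euclidean algorithm, recording each quotient:
⌊143963/24082⌋ = 5, remainder 23553
⌊24082/23553⌋ = 1, remainder 529
⌊23553/529⌋ = 44, remainder 277
⌊529/277⌋ = 1, remainder 252
⌊277/252⌋ = 1, remainder 25
⌊252/25⌋ = 10, remainder 2
⌊25/2⌋ = 12, remainder 1
⌊2/1⌋ = 2, remainder 0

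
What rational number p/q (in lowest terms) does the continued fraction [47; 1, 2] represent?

Build up convergents one term at a time:
a_0 = 47: 47/1
a_1 = 1: 48/1
a_2 = 2: 143/3

143/3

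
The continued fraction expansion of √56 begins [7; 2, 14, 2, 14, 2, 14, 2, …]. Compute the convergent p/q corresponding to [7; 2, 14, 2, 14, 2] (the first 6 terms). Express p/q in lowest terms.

13455/1798

a_0 = 7: 7/1
a_1 = 2: 15/2
a_2 = 14: 217/29
a_3 = 2: 449/60
a_4 = 14: 6503/869
a_5 = 2: 13455/1798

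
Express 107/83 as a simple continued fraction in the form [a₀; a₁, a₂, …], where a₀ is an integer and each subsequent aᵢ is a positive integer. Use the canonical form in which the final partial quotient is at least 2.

[1; 3, 2, 5, 2]

107 = 1·83 + 24, so a_0 = 1
83 = 3·24 + 11, so a_1 = 3
24 = 2·11 + 2, so a_2 = 2
11 = 5·2 + 1, so a_3 = 5
2 = 2·1 + 0, so a_4 = 2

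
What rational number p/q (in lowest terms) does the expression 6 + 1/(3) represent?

19/3

Use the convergent recurrence hₖ = aₖ·hₖ₋₁ + hₖ₋₂ (and likewise for the denominators kₖ):
a_0 = 6: 6/1
a_1 = 3: 19/3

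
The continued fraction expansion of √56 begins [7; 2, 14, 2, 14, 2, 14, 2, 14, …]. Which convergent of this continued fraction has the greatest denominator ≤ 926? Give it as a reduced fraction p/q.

a_0 = 7: 7/1  (≤ bound)
a_1 = 2: 15/2  (≤ bound)
a_2 = 14: 217/29  (≤ bound)
a_3 = 2: 449/60  (≤ bound)
a_4 = 14: 6503/869  (≤ bound)
a_5 = 2: 13455/1798  (> 926, stop)

6503/869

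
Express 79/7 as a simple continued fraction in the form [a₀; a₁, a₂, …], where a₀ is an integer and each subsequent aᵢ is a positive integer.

⌊79/7⌋ = 11, remainder 2
⌊7/2⌋ = 3, remainder 1
⌊2/1⌋ = 2, remainder 0

[11; 3, 2]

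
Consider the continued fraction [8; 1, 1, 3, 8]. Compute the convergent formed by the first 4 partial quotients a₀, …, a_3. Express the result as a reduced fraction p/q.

a_0 = 8: 8/1
a_1 = 1: 9/1
a_2 = 1: 17/2
a_3 = 3: 60/7

60/7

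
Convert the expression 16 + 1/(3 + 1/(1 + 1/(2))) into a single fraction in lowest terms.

179/11

Start with 2.
1 + 1/(2/1) = 1 + 1/2 = 3/2
3 + 1/(3/2) = 3 + 2/3 = 11/3
16 + 1/(11/3) = 16 + 3/11 = 179/11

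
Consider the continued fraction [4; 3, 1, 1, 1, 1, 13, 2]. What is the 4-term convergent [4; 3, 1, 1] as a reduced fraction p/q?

Work from the innermost term outward:
Start with 1.
1 + 1/(1/1) = 1 + 1/1 = 2/1
3 + 1/(2/1) = 3 + 1/2 = 7/2
4 + 1/(7/2) = 4 + 2/7 = 30/7

30/7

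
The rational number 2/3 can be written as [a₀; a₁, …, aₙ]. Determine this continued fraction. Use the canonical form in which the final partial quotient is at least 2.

[0; 1, 2]

Repeatedly divide and take the remainder:
⌊2/3⌋ = 0, remainder 2
⌊3/2⌋ = 1, remainder 1
⌊2/1⌋ = 2, remainder 0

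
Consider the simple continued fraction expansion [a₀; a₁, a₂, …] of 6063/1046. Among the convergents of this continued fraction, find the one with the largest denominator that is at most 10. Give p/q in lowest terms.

a_0 = 5: 5/1  (≤ bound)
a_1 = 1: 6/1  (≤ bound)
a_2 = 3: 23/4  (≤ bound)
a_3 = 1: 29/5  (≤ bound)
a_4 = 10: 313/54  (> 10, stop)

29/5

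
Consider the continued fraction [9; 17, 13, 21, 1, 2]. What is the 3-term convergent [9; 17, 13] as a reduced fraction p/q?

2011/222

Compute successive convergents:
a_0 = 9: 9/1
a_1 = 17: 154/17
a_2 = 13: 2011/222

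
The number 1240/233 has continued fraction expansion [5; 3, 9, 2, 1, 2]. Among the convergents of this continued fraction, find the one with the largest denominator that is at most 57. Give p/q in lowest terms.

149/28

a_0 = 5: 5/1  (≤ bound)
a_1 = 3: 16/3  (≤ bound)
a_2 = 9: 149/28  (≤ bound)
a_3 = 2: 314/59  (> 57, stop)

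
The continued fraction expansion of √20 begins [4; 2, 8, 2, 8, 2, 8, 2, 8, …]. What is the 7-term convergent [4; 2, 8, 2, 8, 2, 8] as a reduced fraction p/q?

24476/5473

Work from the innermost term outward:
Start with 8.
2 + 1/(8/1) = 2 + 1/8 = 17/8
8 + 1/(17/8) = 8 + 8/17 = 144/17
2 + 1/(144/17) = 2 + 17/144 = 305/144
8 + 1/(305/144) = 8 + 144/305 = 2584/305
2 + 1/(2584/305) = 2 + 305/2584 = 5473/2584
4 + 1/(5473/2584) = 4 + 2584/5473 = 24476/5473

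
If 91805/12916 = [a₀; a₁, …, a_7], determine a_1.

Apply division with remainder until the remainder is 0:
⌊91805/12916⌋ = 7, remainder 1393
⌊12916/1393⌋ = 9, remainder 379

9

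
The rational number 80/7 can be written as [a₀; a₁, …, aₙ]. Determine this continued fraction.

[11; 2, 3]

80 = 11·7 + 3, so a_0 = 11
7 = 2·3 + 1, so a_1 = 2
3 = 3·1 + 0, so a_2 = 3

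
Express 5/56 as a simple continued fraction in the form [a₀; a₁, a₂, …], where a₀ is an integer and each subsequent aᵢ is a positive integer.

[0; 11, 5]

Repeatedly divide and take the remainder:
5 = 0·56 + 5, so a_0 = 0
56 = 11·5 + 1, so a_1 = 11
5 = 5·1 + 0, so a_2 = 5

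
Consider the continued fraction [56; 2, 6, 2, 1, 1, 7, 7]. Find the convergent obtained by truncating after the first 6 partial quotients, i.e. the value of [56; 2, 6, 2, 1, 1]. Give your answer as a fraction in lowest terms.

Start with 1.
1 + 1/(1/1) = 1 + 1/1 = 2/1
2 + 1/(2/1) = 2 + 1/2 = 5/2
6 + 1/(5/2) = 6 + 2/5 = 32/5
2 + 1/(32/5) = 2 + 5/32 = 69/32
56 + 1/(69/32) = 56 + 32/69 = 3896/69

3896/69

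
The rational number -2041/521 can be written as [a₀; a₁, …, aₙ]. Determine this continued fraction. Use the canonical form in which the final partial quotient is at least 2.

⌊-2041/521⌋ = -4, remainder 43
⌊521/43⌋ = 12, remainder 5
⌊43/5⌋ = 8, remainder 3
⌊5/3⌋ = 1, remainder 2
⌊3/2⌋ = 1, remainder 1
⌊2/1⌋ = 2, remainder 0

[-4; 12, 8, 1, 1, 2]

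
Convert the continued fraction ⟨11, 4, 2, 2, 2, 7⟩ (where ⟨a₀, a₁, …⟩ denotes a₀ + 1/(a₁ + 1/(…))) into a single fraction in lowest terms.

4412/393

Start with 7.
2 + 1/(7/1) = 2 + 1/7 = 15/7
2 + 1/(15/7) = 2 + 7/15 = 37/15
2 + 1/(37/15) = 2 + 15/37 = 89/37
4 + 1/(89/37) = 4 + 37/89 = 393/89
11 + 1/(393/89) = 11 + 89/393 = 4412/393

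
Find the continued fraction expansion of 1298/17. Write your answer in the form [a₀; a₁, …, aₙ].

[76; 2, 1, 5]

1298 ÷ 17 → quotient 76, remainder 6
17 ÷ 6 → quotient 2, remainder 5
6 ÷ 5 → quotient 1, remainder 1
5 ÷ 1 → quotient 5, remainder 0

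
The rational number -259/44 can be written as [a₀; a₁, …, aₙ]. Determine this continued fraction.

Repeatedly divide and take the remainder:
-259 = -6·44 + 5, so a_0 = -6
44 = 8·5 + 4, so a_1 = 8
5 = 1·4 + 1, so a_2 = 1
4 = 4·1 + 0, so a_3 = 4

[-6; 8, 1, 4]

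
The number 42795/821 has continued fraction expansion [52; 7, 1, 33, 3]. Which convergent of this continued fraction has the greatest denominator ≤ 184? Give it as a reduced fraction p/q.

417/8

a_0 = 52: 52/1  (≤ bound)
a_1 = 7: 365/7  (≤ bound)
a_2 = 1: 417/8  (≤ bound)
a_3 = 33: 14126/271  (> 184, stop)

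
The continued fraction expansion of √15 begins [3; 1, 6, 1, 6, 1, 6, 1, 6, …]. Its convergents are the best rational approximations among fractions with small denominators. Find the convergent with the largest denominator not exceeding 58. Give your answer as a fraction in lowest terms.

a_0 = 3: 3/1  (≤ bound)
a_1 = 1: 4/1  (≤ bound)
a_2 = 6: 27/7  (≤ bound)
a_3 = 1: 31/8  (≤ bound)
a_4 = 6: 213/55  (≤ bound)
a_5 = 1: 244/63  (> 58, stop)

213/55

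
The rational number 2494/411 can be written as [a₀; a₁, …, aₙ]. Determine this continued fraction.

2494 = 6·411 + 28, so a_0 = 6
411 = 14·28 + 19, so a_1 = 14
28 = 1·19 + 9, so a_2 = 1
19 = 2·9 + 1, so a_3 = 2
9 = 9·1 + 0, so a_4 = 9

[6; 14, 1, 2, 9]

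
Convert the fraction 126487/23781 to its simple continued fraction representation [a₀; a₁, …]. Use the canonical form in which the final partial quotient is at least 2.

[5; 3, 7, 3, 14, 24]

126487 ÷ 23781 → quotient 5, remainder 7582
23781 ÷ 7582 → quotient 3, remainder 1035
7582 ÷ 1035 → quotient 7, remainder 337
1035 ÷ 337 → quotient 3, remainder 24
337 ÷ 24 → quotient 14, remainder 1
24 ÷ 1 → quotient 24, remainder 0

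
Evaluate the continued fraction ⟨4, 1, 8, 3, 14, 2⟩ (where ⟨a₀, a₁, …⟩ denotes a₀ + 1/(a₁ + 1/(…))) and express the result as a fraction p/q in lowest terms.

Compute successive convergents:
a_0 = 4: 4/1
a_1 = 1: 5/1
a_2 = 8: 44/9
a_3 = 3: 137/28
a_4 = 14: 1962/401
a_5 = 2: 4061/830

4061/830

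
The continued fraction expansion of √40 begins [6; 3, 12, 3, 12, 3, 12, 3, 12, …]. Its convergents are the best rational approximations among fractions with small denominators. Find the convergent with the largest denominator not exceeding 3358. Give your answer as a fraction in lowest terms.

List convergents until the denominator exceeds the bound:
a_0 = 6: 6/1  (≤ bound)
a_1 = 3: 19/3  (≤ bound)
a_2 = 12: 234/37  (≤ bound)
a_3 = 3: 721/114  (≤ bound)
a_4 = 12: 8886/1405  (≤ bound)
a_5 = 3: 27379/4329  (> 3358, stop)

8886/1405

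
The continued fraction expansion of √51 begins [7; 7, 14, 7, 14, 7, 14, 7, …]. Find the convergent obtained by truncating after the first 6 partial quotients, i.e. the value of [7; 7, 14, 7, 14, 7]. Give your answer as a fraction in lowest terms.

499850/69993

a_0 = 7: 7/1
a_1 = 7: 50/7
a_2 = 14: 707/99
a_3 = 7: 4999/700
a_4 = 14: 70693/9899
a_5 = 7: 499850/69993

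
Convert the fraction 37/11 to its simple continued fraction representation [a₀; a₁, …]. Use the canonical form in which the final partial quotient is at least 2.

Run the Euclidean algorithm, recording each quotient:
37 ÷ 11 → quotient 3, remainder 4
11 ÷ 4 → quotient 2, remainder 3
4 ÷ 3 → quotient 1, remainder 1
3 ÷ 1 → quotient 3, remainder 0

[3; 2, 1, 3]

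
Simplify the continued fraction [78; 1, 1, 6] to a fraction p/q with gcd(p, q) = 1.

1021/13

a_0 = 78: 78/1
a_1 = 1: 79/1
a_2 = 1: 157/2
a_3 = 6: 1021/13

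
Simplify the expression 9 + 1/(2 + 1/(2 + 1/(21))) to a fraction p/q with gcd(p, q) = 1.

Starting at the tail and folding back:
Start with 21.
2 + 1/(21/1) = 2 + 1/21 = 43/21
2 + 1/(43/21) = 2 + 21/43 = 107/43
9 + 1/(107/43) = 9 + 43/107 = 1006/107

1006/107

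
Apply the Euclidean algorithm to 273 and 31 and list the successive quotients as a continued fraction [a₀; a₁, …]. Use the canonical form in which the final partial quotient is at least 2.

[8; 1, 4, 6]

273 = 8·31 + 25, so a_0 = 8
31 = 1·25 + 6, so a_1 = 1
25 = 4·6 + 1, so a_2 = 4
6 = 6·1 + 0, so a_3 = 6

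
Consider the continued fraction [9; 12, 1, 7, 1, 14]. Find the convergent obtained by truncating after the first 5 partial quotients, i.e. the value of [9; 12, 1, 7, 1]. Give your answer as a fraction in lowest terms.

Start with 1.
7 + 1/(1/1) = 7 + 1/1 = 8/1
1 + 1/(8/1) = 1 + 1/8 = 9/8
12 + 1/(9/8) = 12 + 8/9 = 116/9
9 + 1/(116/9) = 9 + 9/116 = 1053/116

1053/116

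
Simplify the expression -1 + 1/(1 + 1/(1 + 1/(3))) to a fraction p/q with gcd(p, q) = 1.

-3/7

a_0 = -1: -1/1
a_1 = 1: 0/1
a_2 = 1: -1/2
a_3 = 3: -3/7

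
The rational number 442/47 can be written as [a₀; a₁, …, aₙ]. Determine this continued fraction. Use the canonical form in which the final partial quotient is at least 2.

[9; 2, 2, 9]

Repeatedly divide and take the remainder:
442 = 9·47 + 19, so a_0 = 9
47 = 2·19 + 9, so a_1 = 2
19 = 2·9 + 1, so a_2 = 2
9 = 9·1 + 0, so a_3 = 9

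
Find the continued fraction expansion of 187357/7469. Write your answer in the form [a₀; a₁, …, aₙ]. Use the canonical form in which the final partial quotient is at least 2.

[25; 11, 1, 4, 2, 57]

187357 = 25·7469 + 632, so a_0 = 25
7469 = 11·632 + 517, so a_1 = 11
632 = 1·517 + 115, so a_2 = 1
517 = 4·115 + 57, so a_3 = 4
115 = 2·57 + 1, so a_4 = 2
57 = 57·1 + 0, so a_5 = 57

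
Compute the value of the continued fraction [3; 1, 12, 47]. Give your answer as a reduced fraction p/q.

Starting at the tail and folding back:
Start with 47.
12 + 1/(47/1) = 12 + 1/47 = 565/47
1 + 1/(565/47) = 1 + 47/565 = 612/565
3 + 1/(612/565) = 3 + 565/612 = 2401/612

2401/612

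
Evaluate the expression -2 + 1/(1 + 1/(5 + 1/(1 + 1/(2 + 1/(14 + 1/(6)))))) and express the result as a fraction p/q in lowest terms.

Start with 6.
14 + 1/(6/1) = 14 + 1/6 = 85/6
2 + 1/(85/6) = 2 + 6/85 = 176/85
1 + 1/(176/85) = 1 + 85/176 = 261/176
5 + 1/(261/176) = 5 + 176/261 = 1481/261
1 + 1/(1481/261) = 1 + 261/1481 = 1742/1481
-2 + 1/(1742/1481) = -2 + 1481/1742 = -2003/1742

-2003/1742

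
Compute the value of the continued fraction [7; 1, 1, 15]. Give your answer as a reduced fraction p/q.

233/31

Build up convergents one term at a time:
a_0 = 7: 7/1
a_1 = 1: 8/1
a_2 = 1: 15/2
a_3 = 15: 233/31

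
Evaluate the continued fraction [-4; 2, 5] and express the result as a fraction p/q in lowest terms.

a_0 = -4: -4/1
a_1 = 2: -7/2
a_2 = 5: -39/11

-39/11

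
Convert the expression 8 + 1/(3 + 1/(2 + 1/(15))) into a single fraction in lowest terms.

895/108

a_0 = 8: 8/1
a_1 = 3: 25/3
a_2 = 2: 58/7
a_3 = 15: 895/108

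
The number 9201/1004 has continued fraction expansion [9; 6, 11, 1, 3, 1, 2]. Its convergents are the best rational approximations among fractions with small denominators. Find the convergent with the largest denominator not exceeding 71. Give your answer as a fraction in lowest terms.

List convergents until the denominator exceeds the bound:
a_0 = 9: 9/1  (≤ bound)
a_1 = 6: 55/6  (≤ bound)
a_2 = 11: 614/67  (≤ bound)
a_3 = 1: 669/73  (> 71, stop)

614/67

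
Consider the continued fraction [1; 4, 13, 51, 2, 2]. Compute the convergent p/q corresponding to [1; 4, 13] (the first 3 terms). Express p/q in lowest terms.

66/53

a_0 = 1: 1/1
a_1 = 4: 5/4
a_2 = 13: 66/53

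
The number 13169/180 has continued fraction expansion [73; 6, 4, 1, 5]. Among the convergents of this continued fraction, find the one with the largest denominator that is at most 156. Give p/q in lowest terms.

a_0 = 73: 73/1  (≤ bound)
a_1 = 6: 439/6  (≤ bound)
a_2 = 4: 1829/25  (≤ bound)
a_3 = 1: 2268/31  (≤ bound)
a_4 = 5: 13169/180  (> 156, stop)

2268/31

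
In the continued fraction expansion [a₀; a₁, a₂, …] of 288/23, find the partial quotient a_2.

1

288 = 12·23 + 12, so a_0 = 12
23 = 1·12 + 11, so a_1 = 1
12 = 1·11 + 1, so a_2 = 1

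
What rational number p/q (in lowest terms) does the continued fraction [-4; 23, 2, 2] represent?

Starting at the tail and folding back:
Start with 2.
2 + 1/(2/1) = 2 + 1/2 = 5/2
23 + 1/(5/2) = 23 + 2/5 = 117/5
-4 + 1/(117/5) = -4 + 5/117 = -463/117

-463/117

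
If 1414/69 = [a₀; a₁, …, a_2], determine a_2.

34

Repeatedly divide and take the remainder:
1414 = 20·69 + 34, so a_0 = 20
69 = 2·34 + 1, so a_1 = 2
34 = 34·1 + 0, so a_2 = 34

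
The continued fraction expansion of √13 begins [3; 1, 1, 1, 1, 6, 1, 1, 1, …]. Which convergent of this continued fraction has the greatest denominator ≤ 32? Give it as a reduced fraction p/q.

18/5

a_0 = 3: 3/1  (≤ bound)
a_1 = 1: 4/1  (≤ bound)
a_2 = 1: 7/2  (≤ bound)
a_3 = 1: 11/3  (≤ bound)
a_4 = 1: 18/5  (≤ bound)
a_5 = 6: 119/33  (> 32, stop)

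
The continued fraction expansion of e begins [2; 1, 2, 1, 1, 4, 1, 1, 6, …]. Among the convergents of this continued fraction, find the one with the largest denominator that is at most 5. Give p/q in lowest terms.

List convergents until the denominator exceeds the bound:
a_0 = 2: 2/1  (≤ bound)
a_1 = 1: 3/1  (≤ bound)
a_2 = 2: 8/3  (≤ bound)
a_3 = 1: 11/4  (≤ bound)
a_4 = 1: 19/7  (> 5, stop)

11/4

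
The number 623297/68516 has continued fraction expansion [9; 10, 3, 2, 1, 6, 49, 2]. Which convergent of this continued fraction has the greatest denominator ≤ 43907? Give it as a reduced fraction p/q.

308510/33913

a_0 = 9: 9/1  (≤ bound)
a_1 = 10: 91/10  (≤ bound)
a_2 = 3: 282/31  (≤ bound)
a_3 = 2: 655/72  (≤ bound)
a_4 = 1: 937/103  (≤ bound)
a_5 = 6: 6277/690  (≤ bound)
a_6 = 49: 308510/33913  (≤ bound)
a_7 = 2: 623297/68516  (> 43907, stop)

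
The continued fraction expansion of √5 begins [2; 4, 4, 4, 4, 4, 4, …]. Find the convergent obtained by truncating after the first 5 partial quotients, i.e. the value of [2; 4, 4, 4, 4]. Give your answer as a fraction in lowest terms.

682/305

a_0 = 2: 2/1
a_1 = 4: 9/4
a_2 = 4: 38/17
a_3 = 4: 161/72
a_4 = 4: 682/305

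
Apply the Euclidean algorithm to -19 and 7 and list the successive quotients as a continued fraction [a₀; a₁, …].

-19 ÷ 7 → quotient -3, remainder 2
7 ÷ 2 → quotient 3, remainder 1
2 ÷ 1 → quotient 2, remainder 0

[-3; 3, 2]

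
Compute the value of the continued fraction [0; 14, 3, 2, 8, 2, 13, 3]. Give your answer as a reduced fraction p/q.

a_0 = 0: 0/1
a_1 = 14: 1/14
a_2 = 3: 3/43
a_3 = 2: 7/100
a_4 = 8: 59/843
a_5 = 2: 125/1786
a_6 = 13: 1684/24061
a_7 = 3: 5177/73969

5177/73969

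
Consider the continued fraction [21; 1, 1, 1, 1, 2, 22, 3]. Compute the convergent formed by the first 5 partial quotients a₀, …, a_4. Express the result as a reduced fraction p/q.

108/5

Compute successive convergents:
a_0 = 21: 21/1
a_1 = 1: 22/1
a_2 = 1: 43/2
a_3 = 1: 65/3
a_4 = 1: 108/5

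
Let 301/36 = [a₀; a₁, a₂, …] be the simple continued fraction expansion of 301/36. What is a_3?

301 ÷ 36 → quotient 8, remainder 13
36 ÷ 13 → quotient 2, remainder 10
13 ÷ 10 → quotient 1, remainder 3
10 ÷ 3 → quotient 3, remainder 1

3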